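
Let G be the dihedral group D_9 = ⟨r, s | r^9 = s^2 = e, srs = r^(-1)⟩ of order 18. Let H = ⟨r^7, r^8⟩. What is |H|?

|⟨r^7⟩| = 9 and |⟨r^8⟩| = 9, so |H| is a multiple of lcm(9, 9) = 9 and divides |G| = 18.
Closing under the operation: H = {e, r, r^2, r^3, r^4, r^5, r^6, r^7, r^8}, so |H| = 9.

9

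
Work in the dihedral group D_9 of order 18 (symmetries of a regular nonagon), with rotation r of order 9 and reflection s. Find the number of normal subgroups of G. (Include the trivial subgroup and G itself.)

4

G has 16 subgroups. Checking conjugation-invariance by order — order 1: 1/1 normal; order 2: 0/9 normal; order 3: 1/1 normal; order 6: 0/3 normal; order 9: 1/1 normal; order 18: 1/1 normal.
Total normal subgroups: 4.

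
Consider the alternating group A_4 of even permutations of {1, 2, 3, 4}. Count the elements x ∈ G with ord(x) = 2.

3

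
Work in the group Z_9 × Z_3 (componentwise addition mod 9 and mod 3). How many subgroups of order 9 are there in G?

4

|G| = 27 and 9 | 27, so subgroups of order 9 are possible by Lagrange.
The subgroups of order 9 are: {(0,0), (0,1), (0,2), (3,0), (3,1), (3,2), (6,0), (6,1), (6,2)}; {(0,0), (1,0), (2,0), (3,0), (4,0), (5,0), (6,0), (7,0), (8,0)}; {(0,0), (1,1), (2,2), (3,0), (4,1), (5,2), (6,0), (7,1), (8,2)}; {(0,0), (1,2), (2,1), (3,0), (4,2), (5,1), (6,0), (7,2), (8,1)}.
So G has 4 subgroups of order 9.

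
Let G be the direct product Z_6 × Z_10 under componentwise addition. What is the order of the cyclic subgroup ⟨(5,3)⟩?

30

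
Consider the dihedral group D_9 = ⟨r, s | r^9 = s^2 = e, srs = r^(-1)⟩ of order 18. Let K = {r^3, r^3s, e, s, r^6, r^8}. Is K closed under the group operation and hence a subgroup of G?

r^8 ∈ K but its inverse r ∉ K, so K is not a subgroup.

No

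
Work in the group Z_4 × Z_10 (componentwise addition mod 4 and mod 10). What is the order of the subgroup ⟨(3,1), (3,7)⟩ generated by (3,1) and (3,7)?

20

|⟨(3,1)⟩| = 20 and |⟨(3,7)⟩| = 20, so |H| is a multiple of lcm(20, 20) = 20 and divides |G| = 40.
Closing under the operation: H = {(0,0), (0,2), (0,4), (0,6), (0,8), (1,1), (1,3), (1,5), (1,7), (1,9), (2,0), (2,2), (2,4), (2,6), (2,8), (3,1), (3,3), (3,5), (3,7), (3,9)}, so |H| = 20.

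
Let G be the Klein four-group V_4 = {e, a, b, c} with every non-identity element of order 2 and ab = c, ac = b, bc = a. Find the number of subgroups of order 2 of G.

3

|G| = 4 and 2 | 4, so subgroups of order 2 are possible by Lagrange.
The subgroups of order 2 are: {e, a}; {e, b}; {e, c}.
So G has 3 subgroups of order 2.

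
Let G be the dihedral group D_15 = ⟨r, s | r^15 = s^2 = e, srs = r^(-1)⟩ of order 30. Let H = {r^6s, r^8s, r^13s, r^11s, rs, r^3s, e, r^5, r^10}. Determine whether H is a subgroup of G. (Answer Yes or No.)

No

|H| = 9 does not divide |G| = 30, so by Lagrange H is not a subgroup.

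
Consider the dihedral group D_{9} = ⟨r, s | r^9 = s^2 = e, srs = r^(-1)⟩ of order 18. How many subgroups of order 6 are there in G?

|G| = 18 and 6 | 18, so subgroups of order 6 are possible by Lagrange.
The subgroups of order 6 are: {e, r^3, r^6, r^2s, r^5s, r^8s}; {e, r^3, r^6, s, r^3s, r^6s}; {e, r^3, r^6, rs, r^4s, r^7s}.
So G has 3 subgroups of order 6.

3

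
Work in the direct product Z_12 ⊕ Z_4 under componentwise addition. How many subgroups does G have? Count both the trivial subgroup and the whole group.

30

|G| = 48, so by Lagrange every subgroup order divides 48. Divisors: 1, 2, 3, 4, 6, 8, 12, 16, 24, 48.
Subgroups by order — order 1: 1; order 2: 3; order 3: 1; order 4: 7; order 6: 3; order 8: 3; order 12: 7; order 16: 1; order 24: 3; order 48: 1.
Total: 1 + 3 + 1 + 7 + 3 + 3 + 7 + 1 + 3 + 1 = 30.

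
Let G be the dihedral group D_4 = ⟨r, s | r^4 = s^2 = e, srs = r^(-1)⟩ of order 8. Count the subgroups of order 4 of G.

3

|G| = 8 and 4 | 8, so subgroups of order 4 are possible by Lagrange.
The subgroups of order 4 are: {e, r, r^2, r^3}; {e, r^2, s, r^2s}; {e, r^2, rs, r^3s}.
So G has 3 subgroups of order 4.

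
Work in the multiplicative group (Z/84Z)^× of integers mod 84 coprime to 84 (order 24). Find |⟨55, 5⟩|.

|⟨55⟩| = 2 and |⟨5⟩| = 6, so |H| is a multiple of lcm(2, 6) = 6 and divides |G| = 24.
Closing under the operation: H = {1, 5, 11, 17, 19, 23, 25, 31, 37, 41, 55, 71}, so |H| = 12.

12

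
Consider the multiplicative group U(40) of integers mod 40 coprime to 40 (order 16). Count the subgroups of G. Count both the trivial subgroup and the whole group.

27

|G| = 16, so by Lagrange every subgroup order divides 16. Divisors: 1, 2, 4, 8, 16.
Subgroups by order — order 1: 1; order 2: 7; order 4: 11; order 8: 7; order 16: 1.
Total: 1 + 7 + 11 + 7 + 1 = 27.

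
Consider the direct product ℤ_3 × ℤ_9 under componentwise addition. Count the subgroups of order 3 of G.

4

|G| = 27 and 3 | 27, so subgroups of order 3 are possible by Lagrange.
The subgroups of order 3 are: {(0,0), (0,3), (0,6)}; {(0,0), (1,0), (2,0)}; {(0,0), (1,3), (2,6)}; {(0,0), (1,6), (2,3)}.
So G has 4 subgroups of order 3.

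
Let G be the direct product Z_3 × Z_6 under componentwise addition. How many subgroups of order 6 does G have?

4

|G| = 18 and 6 | 18, so subgroups of order 6 are possible by Lagrange.
The subgroups of order 6 are: {(0,0), (0,1), (0,2), (0,3), (0,4), (0,5)}; {(0,0), (0,3), (1,0), (1,3), (2,0), (2,3)}; {(0,0), (0,3), (1,1), (1,4), (2,2), (2,5)}; {(0,0), (0,3), (1,2), (1,5), (2,1), (2,4)}.
So G has 4 subgroups of order 6.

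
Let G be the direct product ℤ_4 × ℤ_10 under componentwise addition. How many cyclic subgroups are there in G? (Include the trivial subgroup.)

Each element a generates a cyclic subgroup ⟨a⟩; distinct elements may generate the same one (a cyclic group of order d has φ(d) generators).
Cyclic subgroups by order — order 1: 1; order 2: 3; order 4: 2; order 5: 1; order 10: 3; order 20: 2.
Total: 12.

12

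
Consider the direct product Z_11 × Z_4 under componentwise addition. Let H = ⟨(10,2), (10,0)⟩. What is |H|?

|⟨(10,2)⟩| = 22 and |⟨(10,0)⟩| = 11, so |H| is a multiple of lcm(22, 11) = 22 and divides |G| = 44.
Closing under the operation: H = {(0,0), (0,2), (1,0), (1,2), (2,0), (2,2), (3,0), (3,2), (4,0), (4,2), (5,0), (5,2), (6,0), (6,2), (7,0), (7,2), (8,0), (8,2), (9,0), (9,2), (10,0), (10,2)}, so |H| = 22.

22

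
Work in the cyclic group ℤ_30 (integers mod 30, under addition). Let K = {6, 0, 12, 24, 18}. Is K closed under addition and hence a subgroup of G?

|K| = 5 divides |G| = 30, consistent with Lagrange.
K contains the identity, every element's inverse is in K, and K is closed under +: it is a subgroup.
In fact K = ⟨18⟩.

Yes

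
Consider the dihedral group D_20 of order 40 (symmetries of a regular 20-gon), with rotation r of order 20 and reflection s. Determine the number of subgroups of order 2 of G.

|G| = 40 and 2 | 40, so subgroups of order 2 are possible by Lagrange.
The subgroups of order 2 are: {e, r^10}; {e, r^10s}; {e, r^11s}; {e, r^12s}; … (21 in all).
So G has 21 subgroups of order 2.

21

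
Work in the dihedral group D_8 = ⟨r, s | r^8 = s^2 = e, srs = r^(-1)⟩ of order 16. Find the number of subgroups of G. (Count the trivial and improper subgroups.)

19

|G| = 16, so by Lagrange every subgroup order divides 16. Divisors: 1, 2, 4, 8, 16.
Subgroups by order — order 1: 1; order 2: 9; order 4: 5; order 8: 3; order 16: 1.
Total: 1 + 9 + 5 + 3 + 1 = 19.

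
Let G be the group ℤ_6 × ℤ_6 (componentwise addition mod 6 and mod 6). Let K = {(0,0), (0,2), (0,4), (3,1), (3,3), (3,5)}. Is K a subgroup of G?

Yes

|K| = 6 divides |G| = 36, consistent with Lagrange.
K contains the identity, every element's inverse is in K, and K is closed under +: it is a subgroup.
In fact K = ⟨(3,1)⟩.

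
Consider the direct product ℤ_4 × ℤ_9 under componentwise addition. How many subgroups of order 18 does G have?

1

|G| = 36 and 18 | 36, so subgroups of order 18 are possible by Lagrange.
The subgroups of order 18 are: {(0,0), (0,1), (0,2), (0,3), (0,4), (0,5), (0,6), (0,7), (0,8), (2,0), (2,1), (2,2), (2,3), (2,4), (2,5), (2,6), (2,7), (2,8)}.
So G has 1 subgroup of order 18.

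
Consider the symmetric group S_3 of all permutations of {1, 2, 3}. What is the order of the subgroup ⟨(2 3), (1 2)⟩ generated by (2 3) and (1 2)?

6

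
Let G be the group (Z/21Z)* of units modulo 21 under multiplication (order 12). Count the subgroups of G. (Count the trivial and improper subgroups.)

|G| = 12, so by Lagrange every subgroup order divides 12. Divisors: 1, 2, 3, 4, 6, 12.
Subgroups by order — order 1: 1; order 2: 3; order 3: 1; order 4: 1; order 6: 3; order 12: 1.
Total: 1 + 3 + 1 + 1 + 3 + 1 = 10.

10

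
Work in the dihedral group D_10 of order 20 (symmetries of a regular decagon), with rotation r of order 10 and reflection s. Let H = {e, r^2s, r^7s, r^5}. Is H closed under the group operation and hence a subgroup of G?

Yes

|H| = 4 divides |G| = 20, consistent with Lagrange.
H contains the identity, every element's inverse is in H, and H is closed under ·: it is a subgroup.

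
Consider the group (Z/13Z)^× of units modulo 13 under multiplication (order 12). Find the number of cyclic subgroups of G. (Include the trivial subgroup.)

A cyclic subgroup of order d is generated by each of its φ(d) elements of order d, so the cyclic subgroups of order d number (#elements of order d)/φ(d).
Cyclic subgroups by order — order 1: 1; order 2: 1; order 3: 1; order 4: 1; order 6: 1; order 12: 1.
Total: 6.

6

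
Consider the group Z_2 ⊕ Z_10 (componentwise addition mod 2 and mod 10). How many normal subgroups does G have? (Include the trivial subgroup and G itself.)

G is abelian, so every subgroup is normal.
G has 10 subgroups in total, hence 10 normal subgroups.

10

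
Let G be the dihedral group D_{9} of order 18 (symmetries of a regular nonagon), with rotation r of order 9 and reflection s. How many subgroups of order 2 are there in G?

9

|G| = 18 and 2 | 18, so subgroups of order 2 are possible by Lagrange.
The subgroups of order 2 are: {e, r^2s}; {e, r^3s}; {e, r^4s}; {e, r^5s}; … (9 in all).
So G has 9 subgroups of order 2.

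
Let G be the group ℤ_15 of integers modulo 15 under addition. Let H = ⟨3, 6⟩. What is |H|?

5

|⟨3⟩| = 5 and |⟨6⟩| = 5, so |H| is a multiple of lcm(5, 5) = 5 and divides |G| = 15.
Closing under the operation: H = {0, 3, 6, 9, 12}, so |H| = 5.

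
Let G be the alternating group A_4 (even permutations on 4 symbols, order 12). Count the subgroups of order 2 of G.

|G| = 12 and 2 | 12, so subgroups of order 2 are possible by Lagrange.
The subgroups of order 2 are: {e, (1 2)(3 4)}; {e, (1 3)(2 4)}; {e, (1 4)(2 3)}.
So G has 3 subgroups of order 2.

3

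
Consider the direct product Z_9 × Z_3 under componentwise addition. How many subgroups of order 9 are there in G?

|G| = 27 and 9 | 27, so subgroups of order 9 are possible by Lagrange.
The subgroups of order 9 are: {(0,0), (0,1), (0,2), (3,0), (3,1), (3,2), (6,0), (6,1), (6,2)}; {(0,0), (1,0), (2,0), (3,0), (4,0), (5,0), (6,0), (7,0), (8,0)}; {(0,0), (1,1), (2,2), (3,0), (4,1), (5,2), (6,0), (7,1), (8,2)}; {(0,0), (1,2), (2,1), (3,0), (4,2), (5,1), (6,0), (7,2), (8,1)}.
So G has 4 subgroups of order 9.

4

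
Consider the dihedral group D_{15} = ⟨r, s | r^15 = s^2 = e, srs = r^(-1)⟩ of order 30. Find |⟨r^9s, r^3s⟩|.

10

|⟨r^9s⟩| = 2 and |⟨r^3s⟩| = 2, so |H| is a multiple of lcm(2, 2) = 2 and divides |G| = 30.
Closing under the operation: H = {e, r^3, r^6, r^9, r^12, s, r^3s, r^6s, r^9s, r^12s}, so |H| = 10.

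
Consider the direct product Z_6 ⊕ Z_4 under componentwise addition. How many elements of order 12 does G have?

An element (a,b) has order lcm(ord(a), ord(b)); count pairs with lcm equal to 12.
Enumerating gives 8 such elements.

8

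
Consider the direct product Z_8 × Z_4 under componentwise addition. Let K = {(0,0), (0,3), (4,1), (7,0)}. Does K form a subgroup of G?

(7,0) ∈ K but its inverse (1,0) ∉ K, so K is not a subgroup.

No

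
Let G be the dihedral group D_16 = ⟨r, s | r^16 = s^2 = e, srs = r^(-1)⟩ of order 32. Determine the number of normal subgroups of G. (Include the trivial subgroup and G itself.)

G has 36 subgroups. Checking conjugation-invariance by order — order 1: 1/1 normal; order 2: 1/17 normal; order 4: 1/9 normal; order 8: 1/5 normal; order 16: 3/3 normal; order 32: 1/1 normal.
Total normal subgroups: 8.

8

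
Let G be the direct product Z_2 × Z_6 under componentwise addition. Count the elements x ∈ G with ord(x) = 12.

An element (a,b) has order lcm(ord(a), ord(b)); count pairs with lcm equal to 12.
Enumerating gives 0 such elements.

0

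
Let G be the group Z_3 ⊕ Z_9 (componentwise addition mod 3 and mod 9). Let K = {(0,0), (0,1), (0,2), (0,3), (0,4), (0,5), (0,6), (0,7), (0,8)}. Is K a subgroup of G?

Yes

|K| = 9 divides |G| = 27, consistent with Lagrange.
K contains the identity, every element's inverse is in K, and K is closed under +: it is a subgroup.
In fact K = ⟨(0,1)⟩.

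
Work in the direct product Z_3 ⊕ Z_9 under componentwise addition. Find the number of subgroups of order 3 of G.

|G| = 27 and 3 | 27, so subgroups of order 3 are possible by Lagrange.
The subgroups of order 3 are: {(0,0), (0,3), (0,6)}; {(0,0), (1,0), (2,0)}; {(0,0), (1,3), (2,6)}; {(0,0), (1,6), (2,3)}.
So G has 4 subgroups of order 3.

4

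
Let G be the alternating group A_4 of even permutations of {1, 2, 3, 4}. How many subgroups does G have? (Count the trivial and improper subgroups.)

|G| = 12, so by Lagrange every subgroup order divides 12. Divisors: 1, 2, 3, 4, 6, 12.
Subgroups by order — order 1: 1; order 2: 3; order 3: 4; order 4: 1; order 6: 0; order 12: 1.
Total: 1 + 3 + 4 + 1 + 0 + 1 = 10.

10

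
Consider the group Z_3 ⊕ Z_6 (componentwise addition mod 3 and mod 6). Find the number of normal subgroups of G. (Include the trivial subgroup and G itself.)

12

G is abelian, so every subgroup is normal.
G has 12 subgroups in total, hence 12 normal subgroups.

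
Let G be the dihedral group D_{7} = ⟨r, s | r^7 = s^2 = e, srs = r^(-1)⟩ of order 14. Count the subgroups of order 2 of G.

|G| = 14 and 2 | 14, so subgroups of order 2 are possible by Lagrange.
The subgroups of order 2 are: {e, r^2s}; {e, r^3s}; {e, r^4s}; {e, r^5s}; … (7 in all).
So G has 7 subgroups of order 2.

7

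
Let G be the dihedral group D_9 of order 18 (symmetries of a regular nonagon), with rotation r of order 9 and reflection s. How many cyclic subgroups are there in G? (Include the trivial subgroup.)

Each element a generates a cyclic subgroup ⟨a⟩; distinct elements may generate the same one (a cyclic group of order d has φ(d) generators).
Cyclic subgroups by order — order 1: 1; order 2: 9; order 3: 1; order 9: 1.
Total: 12.

12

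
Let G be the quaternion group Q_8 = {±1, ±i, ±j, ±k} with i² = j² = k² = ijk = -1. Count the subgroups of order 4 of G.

3

|G| = 8 and 4 | 8, so subgroups of order 4 are possible by Lagrange.
The subgroups of order 4 are: {1, -1, i, -i}; {1, -1, j, -j}; {1, -1, k, -k}.
So G has 3 subgroups of order 4.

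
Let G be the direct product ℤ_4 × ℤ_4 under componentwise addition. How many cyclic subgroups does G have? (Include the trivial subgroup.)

10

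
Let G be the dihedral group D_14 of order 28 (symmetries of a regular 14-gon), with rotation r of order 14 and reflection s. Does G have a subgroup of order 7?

Yes

7 | 28. A subgroup of order 7 is {e, r^2, r^4, r^6, r^8, r^10, r^12}.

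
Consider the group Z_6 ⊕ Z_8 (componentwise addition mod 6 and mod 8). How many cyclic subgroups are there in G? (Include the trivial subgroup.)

16

Each element a generates a cyclic subgroup ⟨a⟩; distinct elements may generate the same one (a cyclic group of order d has φ(d) generators).
Cyclic subgroups by order — order 1: 1; order 2: 3; order 3: 1; order 4: 2; order 6: 3; order 8: 2; order 12: 2; order 24: 2.
Total: 16.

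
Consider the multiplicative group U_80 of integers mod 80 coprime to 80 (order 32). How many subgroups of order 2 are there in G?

7

|G| = 32 and 2 | 32, so subgroups of order 2 are possible by Lagrange.
The subgroups of order 2 are: {1, 31}; {1, 39}; {1, 41}; {1, 49}; … (7 in all).
So G has 7 subgroups of order 2.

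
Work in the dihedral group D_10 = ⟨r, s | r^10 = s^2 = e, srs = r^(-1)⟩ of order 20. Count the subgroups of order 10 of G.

|G| = 20 and 10 | 20, so subgroups of order 10 are possible by Lagrange.
The subgroups of order 10 are: {e, r, r^2, r^3, r^4, r^5, r^6, r^7, r^8, r^9}; {e, r^2, r^4, r^6, r^8, s, r^2s, r^4s, r^6s, r^8s}; {e, r^2, r^4, r^6, r^8, rs, r^3s, r^5s, r^7s, r^9s}.
So G has 3 subgroups of order 10.

3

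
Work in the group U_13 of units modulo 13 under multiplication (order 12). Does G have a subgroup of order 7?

7 does not divide |G| = 12, so by Lagrange no subgroup of order 7 exists.

No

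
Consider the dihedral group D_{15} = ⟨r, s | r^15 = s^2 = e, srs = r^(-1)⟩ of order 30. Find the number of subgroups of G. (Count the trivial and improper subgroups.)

28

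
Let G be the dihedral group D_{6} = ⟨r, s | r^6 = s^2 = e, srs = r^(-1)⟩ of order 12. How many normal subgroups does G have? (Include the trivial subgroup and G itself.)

7

G has 16 subgroups. Checking conjugation-invariance by order — order 1: 1/1 normal; order 2: 1/7 normal; order 3: 1/1 normal; order 4: 0/3 normal; order 6: 3/3 normal; order 12: 1/1 normal.
Total normal subgroups: 7.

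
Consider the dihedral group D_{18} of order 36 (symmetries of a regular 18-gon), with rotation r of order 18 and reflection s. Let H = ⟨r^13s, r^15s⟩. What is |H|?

|⟨r^13s⟩| = 2 and |⟨r^15s⟩| = 2, so |H| is a multiple of lcm(2, 2) = 2 and divides |G| = 36.
Closing under the operation: H = {e, r^2, r^4, r^6, r^8, r^10, r^12, r^14, r^16, rs, r^3s, r^5s, r^7s, r^9s, r^11s, r^13s, r^15s, r^17s}, so |H| = 18.

18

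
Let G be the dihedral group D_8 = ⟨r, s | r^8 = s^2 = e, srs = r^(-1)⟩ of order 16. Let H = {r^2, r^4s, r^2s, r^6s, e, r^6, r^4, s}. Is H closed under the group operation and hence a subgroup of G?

Yes

|H| = 8 divides |G| = 16, consistent with Lagrange.
H contains the identity, every element's inverse is in H, and H is closed under ·: it is a subgroup.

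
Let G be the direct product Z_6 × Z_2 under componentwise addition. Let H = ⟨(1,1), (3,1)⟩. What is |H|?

|⟨(1,1)⟩| = 6 and |⟨(3,1)⟩| = 2, so |H| is a multiple of lcm(6, 2) = 6 and divides |G| = 12.
Closing under the operation: H = {(0,0), (1,1), (2,0), (3,1), (4,0), (5,1)}, so |H| = 6.

6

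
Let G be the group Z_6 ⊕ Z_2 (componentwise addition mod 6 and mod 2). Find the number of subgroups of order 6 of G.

|G| = 12 and 6 | 12, so subgroups of order 6 are possible by Lagrange.
The subgroups of order 6 are: {(0,0), (0,1), (2,0), (2,1), (4,0), (4,1)}; {(0,0), (1,0), (2,0), (3,0), (4,0), (5,0)}; {(0,0), (1,1), (2,0), (3,1), (4,0), (5,1)}.
So G has 3 subgroups of order 6.

3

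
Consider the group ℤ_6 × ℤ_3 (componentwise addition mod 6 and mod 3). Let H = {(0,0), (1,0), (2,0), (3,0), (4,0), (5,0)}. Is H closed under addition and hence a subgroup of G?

Yes

|H| = 6 divides |G| = 18, consistent with Lagrange.
H contains the identity, every element's inverse is in H, and H is closed under +: it is a subgroup.
In fact H = ⟨(5,0)⟩.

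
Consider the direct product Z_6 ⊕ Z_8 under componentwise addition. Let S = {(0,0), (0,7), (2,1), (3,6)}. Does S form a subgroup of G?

(0,7) ∈ S but its inverse (0,1) ∉ S, so S is not a subgroup.

No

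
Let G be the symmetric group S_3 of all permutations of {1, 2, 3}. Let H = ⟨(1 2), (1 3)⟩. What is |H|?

6

|⟨(1 2)⟩| = 2 and |⟨(1 3)⟩| = 2, so |H| is a multiple of lcm(2, 2) = 2 and divides |G| = 6.
Closing {(1 2), (1 3)} under the group operation gives all of G, so |H| = 6.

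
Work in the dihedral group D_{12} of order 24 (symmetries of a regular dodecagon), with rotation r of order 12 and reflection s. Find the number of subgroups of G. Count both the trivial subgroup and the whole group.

|G| = 24, so by Lagrange every subgroup order divides 24. Divisors: 1, 2, 3, 4, 6, 8, 12, 24.
Subgroups by order — order 1: 1; order 2: 13; order 3: 1; order 4: 7; order 6: 5; order 8: 3; order 12: 3; order 24: 1.
Total: 1 + 13 + 1 + 7 + 5 + 3 + 3 + 1 = 34.

34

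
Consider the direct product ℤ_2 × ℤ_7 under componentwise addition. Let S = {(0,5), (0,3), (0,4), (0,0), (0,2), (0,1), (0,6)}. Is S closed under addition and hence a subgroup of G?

Yes

|S| = 7 divides |G| = 14, consistent with Lagrange.
S contains the identity, every element's inverse is in S, and S is closed under +: it is a subgroup.
In fact S = ⟨(0,1)⟩.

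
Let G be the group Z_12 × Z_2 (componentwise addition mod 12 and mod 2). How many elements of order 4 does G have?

An element (a,b) has order lcm(ord(a), ord(b)); count pairs with lcm equal to 4.
Enumerating gives 4 such elements.

4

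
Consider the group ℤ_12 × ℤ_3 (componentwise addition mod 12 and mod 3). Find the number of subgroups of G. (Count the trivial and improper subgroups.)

18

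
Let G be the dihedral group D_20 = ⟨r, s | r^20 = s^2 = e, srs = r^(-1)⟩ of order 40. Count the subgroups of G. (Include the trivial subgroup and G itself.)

|G| = 40, so by Lagrange every subgroup order divides 40. Divisors: 1, 2, 4, 5, 8, 10, 20, 40.
Subgroups by order — order 1: 1; order 2: 21; order 4: 11; order 5: 1; order 8: 5; order 10: 5; order 20: 3; order 40: 1.
Total: 1 + 21 + 11 + 1 + 5 + 5 + 3 + 1 = 48.

48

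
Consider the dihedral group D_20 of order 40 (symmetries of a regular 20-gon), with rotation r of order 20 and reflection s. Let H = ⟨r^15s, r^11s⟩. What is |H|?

10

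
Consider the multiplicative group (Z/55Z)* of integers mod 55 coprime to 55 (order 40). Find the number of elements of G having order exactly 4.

The elements of order 4 are: 12, 23, 32, 43.
That's 4.

4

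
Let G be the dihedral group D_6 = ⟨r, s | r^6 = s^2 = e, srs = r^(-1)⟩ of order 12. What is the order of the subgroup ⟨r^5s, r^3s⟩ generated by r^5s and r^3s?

|⟨r^5s⟩| = 2 and |⟨r^3s⟩| = 2, so |H| is a multiple of lcm(2, 2) = 2 and divides |G| = 12.
Closing under the operation: H = {e, r^2, r^4, rs, r^3s, r^5s}, so |H| = 6.

6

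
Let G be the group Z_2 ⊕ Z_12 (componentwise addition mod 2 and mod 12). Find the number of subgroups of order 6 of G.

3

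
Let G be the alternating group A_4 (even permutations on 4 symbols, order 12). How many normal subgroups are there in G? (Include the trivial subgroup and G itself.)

G has 10 subgroups. Checking conjugation-invariance by order — order 1: 1/1 normal; order 2: 0/3 normal; order 3: 0/4 normal; order 4: 1/1 normal; order 12: 1/1 normal.
Total normal subgroups: 3.

3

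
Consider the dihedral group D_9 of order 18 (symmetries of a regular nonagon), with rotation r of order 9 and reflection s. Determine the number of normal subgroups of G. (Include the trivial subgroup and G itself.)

G has 16 subgroups. Checking conjugation-invariance by order — order 1: 1/1 normal; order 2: 0/9 normal; order 3: 1/1 normal; order 6: 0/3 normal; order 9: 1/1 normal; order 18: 1/1 normal.
Total normal subgroups: 4.

4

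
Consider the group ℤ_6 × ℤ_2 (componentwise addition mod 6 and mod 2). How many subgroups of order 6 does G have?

3

|G| = 12 and 6 | 12, so subgroups of order 6 are possible by Lagrange.
The subgroups of order 6 are: {(0,0), (0,1), (2,0), (2,1), (4,0), (4,1)}; {(0,0), (1,0), (2,0), (3,0), (4,0), (5,0)}; {(0,0), (1,1), (2,0), (3,1), (4,0), (5,1)}.
So G has 3 subgroups of order 6.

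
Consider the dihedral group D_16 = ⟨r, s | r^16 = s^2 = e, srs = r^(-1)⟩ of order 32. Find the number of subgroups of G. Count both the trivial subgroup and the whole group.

|G| = 32, so by Lagrange every subgroup order divides 32. Divisors: 1, 2, 4, 8, 16, 32.
Subgroups by order — order 1: 1; order 2: 17; order 4: 9; order 8: 5; order 16: 3; order 32: 1.
Total: 1 + 17 + 9 + 5 + 3 + 1 = 36.

36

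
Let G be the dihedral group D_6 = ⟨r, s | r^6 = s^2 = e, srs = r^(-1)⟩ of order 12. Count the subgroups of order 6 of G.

3

|G| = 12 and 6 | 12, so subgroups of order 6 are possible by Lagrange.
The subgroups of order 6 are: {e, r, r^2, r^3, r^4, r^5}; {e, r^2, r^4, s, r^2s, r^4s}; {e, r^2, r^4, rs, r^3s, r^5s}.
So G has 3 subgroups of order 6.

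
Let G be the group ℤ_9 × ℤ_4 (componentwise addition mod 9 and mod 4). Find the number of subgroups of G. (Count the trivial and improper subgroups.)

9

|G| = 36, so by Lagrange every subgroup order divides 36. Divisors: 1, 2, 3, 4, 6, 9, 12, 18, 36.
Subgroups by order — order 1: 1; order 2: 1; order 3: 1; order 4: 1; order 6: 1; order 9: 1; order 12: 1; order 18: 1; order 36: 1.
Total: 1 + 1 + 1 + 1 + 1 + 1 + 1 + 1 + 1 = 9.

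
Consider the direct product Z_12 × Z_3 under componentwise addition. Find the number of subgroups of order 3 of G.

|G| = 36 and 3 | 36, so subgroups of order 3 are possible by Lagrange.
The subgroups of order 3 are: {(0,0), (0,1), (0,2)}; {(0,0), (4,0), (8,0)}; {(0,0), (4,1), (8,2)}; {(0,0), (4,2), (8,1)}.
So G has 4 subgroups of order 3.

4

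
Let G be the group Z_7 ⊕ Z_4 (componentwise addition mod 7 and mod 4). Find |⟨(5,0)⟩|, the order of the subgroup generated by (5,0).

7

The order of (5,0) in Z_7 × Z_4 is lcm(ord(5) in Z_7, ord(0) in Z_4).
ord(5) = 7 and ord(0) = 1, so |⟨(5,0)⟩| = lcm(7, 1) = 7.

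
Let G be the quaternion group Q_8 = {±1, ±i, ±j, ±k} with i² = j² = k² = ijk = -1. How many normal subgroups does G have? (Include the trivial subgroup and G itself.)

6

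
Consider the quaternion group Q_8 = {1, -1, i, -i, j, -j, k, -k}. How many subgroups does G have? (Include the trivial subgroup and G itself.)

6

|G| = 8, so by Lagrange every subgroup order divides 8. Divisors: 1, 2, 4, 8.
Subgroups by order — order 1: 1; order 2: 1; order 4: 3; order 8: 1.
Total: 1 + 1 + 3 + 1 = 6.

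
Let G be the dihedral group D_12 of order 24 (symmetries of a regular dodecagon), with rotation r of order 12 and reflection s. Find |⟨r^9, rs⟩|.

8

|⟨r^9⟩| = 4 and |⟨rs⟩| = 2, so |H| is a multiple of lcm(4, 2) = 4 and divides |G| = 24.
Closing under the operation: H = {e, r^3, r^6, r^9, rs, r^4s, r^7s, r^10s}, so |H| = 8.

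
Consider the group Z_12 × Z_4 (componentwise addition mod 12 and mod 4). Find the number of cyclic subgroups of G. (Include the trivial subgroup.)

Each element a generates a cyclic subgroup ⟨a⟩; distinct elements may generate the same one (a cyclic group of order d has φ(d) generators).
Cyclic subgroups by order — order 1: 1; order 2: 3; order 3: 1; order 4: 6; order 6: 3; order 12: 6.
Total: 20.

20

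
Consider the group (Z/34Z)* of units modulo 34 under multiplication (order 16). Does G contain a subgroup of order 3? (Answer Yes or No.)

No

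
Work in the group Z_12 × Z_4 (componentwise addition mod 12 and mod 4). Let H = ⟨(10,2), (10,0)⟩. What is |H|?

12

|⟨(10,2)⟩| = 6 and |⟨(10,0)⟩| = 6, so |H| is a multiple of lcm(6, 6) = 6 and divides |G| = 48.
Closing under the operation: H = {(0,0), (0,2), (2,0), (2,2), (4,0), (4,2), (6,0), (6,2), (8,0), (8,2), (10,0), (10,2)}, so |H| = 12.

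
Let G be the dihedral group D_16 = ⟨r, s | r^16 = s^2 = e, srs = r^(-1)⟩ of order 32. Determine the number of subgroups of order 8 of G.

|G| = 32 and 8 | 32, so subgroups of order 8 are possible by Lagrange.
The subgroups of order 8 are: {e, r^2, r^4, r^6, r^8, r^10, r^12, r^14}; {e, r^4, r^8, r^12, r^2s, r^6s, r^10s, r^14s}; {e, r^4, r^8, r^12, r^3s, r^7s, r^11s, r^15s}; {e, r^4, r^8, r^12, s, r^4s, r^8s, r^12s}; … (5 in all).
So G has 5 subgroups of order 8.

5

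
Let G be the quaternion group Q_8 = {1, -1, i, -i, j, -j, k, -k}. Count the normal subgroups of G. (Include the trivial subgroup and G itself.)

6

G has 6 subgroups. Checking conjugation-invariance by order — order 1: 1/1 normal; order 2: 1/1 normal; order 4: 3/3 normal; order 8: 1/1 normal.
Total normal subgroups: 6.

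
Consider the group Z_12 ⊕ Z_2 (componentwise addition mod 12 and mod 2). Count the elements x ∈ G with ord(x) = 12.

8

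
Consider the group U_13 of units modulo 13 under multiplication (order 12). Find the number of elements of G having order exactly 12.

The elements of order 12 are: 2, 6, 7, 11.
That's 4.

4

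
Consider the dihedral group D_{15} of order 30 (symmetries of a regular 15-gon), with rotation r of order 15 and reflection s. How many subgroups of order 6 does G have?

5

|G| = 30 and 6 | 30, so subgroups of order 6 are possible by Lagrange.
The subgroups of order 6 are: {e, r^5, r^10, s, r^5s, r^10s}; {e, r^5, r^10, rs, r^6s, r^11s}; {e, r^5, r^10, r^2s, r^7s, r^12s}; {e, r^5, r^10, r^3s, r^8s, r^13s}; … (5 in all).
So G has 5 subgroups of order 6.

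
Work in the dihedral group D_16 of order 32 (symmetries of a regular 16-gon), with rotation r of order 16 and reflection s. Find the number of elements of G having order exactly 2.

17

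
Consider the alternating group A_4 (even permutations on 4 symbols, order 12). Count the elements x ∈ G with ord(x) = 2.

3

The elements of order 2 are: (1 2)(3 4), (1 3)(2 4), (1 4)(2 3).
That's 3.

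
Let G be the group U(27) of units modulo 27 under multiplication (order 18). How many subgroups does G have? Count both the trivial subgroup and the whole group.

6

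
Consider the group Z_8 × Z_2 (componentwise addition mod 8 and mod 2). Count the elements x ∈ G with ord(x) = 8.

An element (a,b) has order lcm(ord(a), ord(b)); count pairs with lcm equal to 8.
Enumerating gives 8 such elements.

8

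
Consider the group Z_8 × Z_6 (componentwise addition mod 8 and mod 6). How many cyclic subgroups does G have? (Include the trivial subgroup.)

Each element a generates a cyclic subgroup ⟨a⟩; distinct elements may generate the same one (a cyclic group of order d has φ(d) generators).
Cyclic subgroups by order — order 1: 1; order 2: 3; order 3: 1; order 4: 2; order 6: 3; order 8: 2; order 12: 2; order 24: 2.
Total: 16.

16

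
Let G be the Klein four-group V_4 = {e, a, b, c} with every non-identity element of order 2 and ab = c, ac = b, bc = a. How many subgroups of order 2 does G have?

3

|G| = 4 and 2 | 4, so subgroups of order 2 are possible by Lagrange.
The subgroups of order 2 are: {e, a}; {e, b}; {e, c}.
So G has 3 subgroups of order 2.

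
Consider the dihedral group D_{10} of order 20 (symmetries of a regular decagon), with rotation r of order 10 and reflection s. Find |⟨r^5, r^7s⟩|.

|⟨r^5⟩| = 2 and |⟨r^7s⟩| = 2, so |H| is a multiple of lcm(2, 2) = 2 and divides |G| = 20.
Closing under the operation: H = {e, r^5, r^2s, r^7s}, so |H| = 4.

4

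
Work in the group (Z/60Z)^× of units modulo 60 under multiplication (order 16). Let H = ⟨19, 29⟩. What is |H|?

4

|⟨19⟩| = 2 and |⟨29⟩| = 2, so |H| is a multiple of lcm(2, 2) = 2 and divides |G| = 16.
Closing under the operation: H = {1, 11, 19, 29}, so |H| = 4.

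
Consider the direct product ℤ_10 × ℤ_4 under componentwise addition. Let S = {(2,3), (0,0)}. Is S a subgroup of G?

No

(2,3) ∈ S but its inverse (8,1) ∉ S, so S is not a subgroup.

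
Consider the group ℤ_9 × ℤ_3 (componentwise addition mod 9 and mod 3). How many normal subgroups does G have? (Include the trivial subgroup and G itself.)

10

G is abelian, so every subgroup is normal.
G has 10 subgroups in total, hence 10 normal subgroups.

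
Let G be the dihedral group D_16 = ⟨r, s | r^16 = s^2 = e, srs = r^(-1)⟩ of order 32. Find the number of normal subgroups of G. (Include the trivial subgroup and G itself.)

G has 36 subgroups. Checking conjugation-invariance by order — order 1: 1/1 normal; order 2: 1/17 normal; order 4: 1/9 normal; order 8: 1/5 normal; order 16: 3/3 normal; order 32: 1/1 normal.
Total normal subgroups: 8.

8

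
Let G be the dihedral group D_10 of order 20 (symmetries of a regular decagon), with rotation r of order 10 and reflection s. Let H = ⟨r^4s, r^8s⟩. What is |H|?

10

|⟨r^4s⟩| = 2 and |⟨r^8s⟩| = 2, so |H| is a multiple of lcm(2, 2) = 2 and divides |G| = 20.
Closing under the operation: H = {e, r^2, r^4, r^6, r^8, s, r^2s, r^4s, r^6s, r^8s}, so |H| = 10.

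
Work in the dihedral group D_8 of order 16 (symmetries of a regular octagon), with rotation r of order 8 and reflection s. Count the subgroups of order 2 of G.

9

|G| = 16 and 2 | 16, so subgroups of order 2 are possible by Lagrange.
The subgroups of order 2 are: {e, r^2s}; {e, r^3s}; {e, r^4}; {e, r^4s}; … (9 in all).
So G has 9 subgroups of order 2.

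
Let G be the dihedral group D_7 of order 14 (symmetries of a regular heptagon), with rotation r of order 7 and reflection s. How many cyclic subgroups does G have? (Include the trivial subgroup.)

9

Each element a generates a cyclic subgroup ⟨a⟩; distinct elements may generate the same one (a cyclic group of order d has φ(d) generators).
Cyclic subgroups by order — order 1: 1; order 2: 7; order 7: 1.
Total: 9.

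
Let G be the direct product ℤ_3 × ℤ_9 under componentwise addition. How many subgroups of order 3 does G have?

|G| = 27 and 3 | 27, so subgroups of order 3 are possible by Lagrange.
The subgroups of order 3 are: {(0,0), (0,3), (0,6)}; {(0,0), (1,0), (2,0)}; {(0,0), (1,3), (2,6)}; {(0,0), (1,6), (2,3)}.
So G has 4 subgroups of order 3.

4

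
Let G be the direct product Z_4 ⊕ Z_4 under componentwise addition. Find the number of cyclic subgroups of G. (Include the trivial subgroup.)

A cyclic subgroup of order d is generated by each of its φ(d) elements of order d, so the cyclic subgroups of order d number (#elements of order d)/φ(d).
Cyclic subgroups by order — order 1: 1; order 2: 3; order 4: 6.
Total: 10.

10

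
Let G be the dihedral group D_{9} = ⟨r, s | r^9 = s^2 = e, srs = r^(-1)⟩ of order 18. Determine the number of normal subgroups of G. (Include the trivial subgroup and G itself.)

G has 16 subgroups. Checking conjugation-invariance by order — order 1: 1/1 normal; order 2: 0/9 normal; order 3: 1/1 normal; order 6: 0/3 normal; order 9: 1/1 normal; order 18: 1/1 normal.
Total normal subgroups: 4.

4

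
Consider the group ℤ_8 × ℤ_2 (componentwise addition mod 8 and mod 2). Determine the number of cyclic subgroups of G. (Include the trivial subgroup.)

Each element a generates a cyclic subgroup ⟨a⟩; distinct elements may generate the same one (a cyclic group of order d has φ(d) generators).
Cyclic subgroups by order — order 1: 1; order 2: 3; order 4: 2; order 8: 2.
Total: 8.

8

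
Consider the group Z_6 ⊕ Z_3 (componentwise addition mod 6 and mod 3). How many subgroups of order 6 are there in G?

4

|G| = 18 and 6 | 18, so subgroups of order 6 are possible by Lagrange.
The subgroups of order 6 are: {(0,0), (0,1), (0,2), (3,0), (3,1), (3,2)}; {(0,0), (1,0), (2,0), (3,0), (4,0), (5,0)}; {(0,0), (1,1), (2,2), (3,0), (4,1), (5,2)}; {(0,0), (1,2), (2,1), (3,0), (4,2), (5,1)}.
So G has 4 subgroups of order 6.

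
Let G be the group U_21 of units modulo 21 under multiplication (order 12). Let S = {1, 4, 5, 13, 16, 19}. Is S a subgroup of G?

19 ∈ S but its inverse 10 ∉ S, so S is not a subgroup.

No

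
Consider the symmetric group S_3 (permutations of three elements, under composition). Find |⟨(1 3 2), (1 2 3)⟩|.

3

|⟨(1 3 2)⟩| = 3 and |⟨(1 2 3)⟩| = 3, so |H| is a multiple of lcm(3, 3) = 3 and divides |G| = 6.
Closing under the operation: H = {e, (1 2 3), (1 3 2)}, so |H| = 3.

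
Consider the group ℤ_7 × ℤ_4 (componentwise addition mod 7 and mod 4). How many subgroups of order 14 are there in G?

|G| = 28 and 14 | 28, so subgroups of order 14 are possible by Lagrange.
The subgroups of order 14 are: {(0,0), (0,2), (1,0), (1,2), (2,0), (2,2), (3,0), (3,2), (4,0), (4,2), (5,0), (5,2), (6,0), (6,2)}.
So G has 1 subgroup of order 14.

1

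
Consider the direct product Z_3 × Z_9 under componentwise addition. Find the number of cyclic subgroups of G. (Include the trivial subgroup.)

Group the elements of G by the cyclic subgroup they generate; each cyclic subgroup of order d accounts for φ(d) elements.
Cyclic subgroups by order — order 1: 1; order 3: 4; order 9: 3.
Total: 8.

8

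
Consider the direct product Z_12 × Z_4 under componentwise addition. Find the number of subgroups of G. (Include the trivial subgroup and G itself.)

|G| = 48, so by Lagrange every subgroup order divides 48. Divisors: 1, 2, 3, 4, 6, 8, 12, 16, 24, 48.
Subgroups by order — order 1: 1; order 2: 3; order 3: 1; order 4: 7; order 6: 3; order 8: 3; order 12: 7; order 16: 1; order 24: 3; order 48: 1.
Total: 1 + 3 + 1 + 7 + 3 + 3 + 7 + 1 + 3 + 1 = 30.

30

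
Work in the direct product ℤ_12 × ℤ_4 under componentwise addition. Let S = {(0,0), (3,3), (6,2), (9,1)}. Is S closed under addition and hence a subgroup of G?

Yes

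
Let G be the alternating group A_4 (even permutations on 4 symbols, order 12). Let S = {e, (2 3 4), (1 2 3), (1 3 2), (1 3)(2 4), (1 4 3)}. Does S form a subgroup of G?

(1 4 3) ∈ S but its inverse (1 3 4) ∉ S, so S is not a subgroup.

No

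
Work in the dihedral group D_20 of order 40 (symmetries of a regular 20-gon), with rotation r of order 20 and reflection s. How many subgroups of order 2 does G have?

|G| = 40 and 2 | 40, so subgroups of order 2 are possible by Lagrange.
The subgroups of order 2 are: {e, r^10}; {e, r^10s}; {e, r^11s}; {e, r^12s}; … (21 in all).
So G has 21 subgroups of order 2.

21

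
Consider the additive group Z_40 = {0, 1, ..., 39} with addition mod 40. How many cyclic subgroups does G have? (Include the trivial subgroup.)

8

Group the elements of G by the cyclic subgroup they generate; each cyclic subgroup of order d accounts for φ(d) elements.
Cyclic subgroups by order — order 1: 1; order 2: 1; order 4: 1; order 5: 1; order 8: 1; order 10: 1; order 20: 1; order 40: 1.
Total: 8.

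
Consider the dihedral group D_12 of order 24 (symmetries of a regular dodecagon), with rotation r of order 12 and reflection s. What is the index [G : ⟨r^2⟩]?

|⟨r^2⟩| = 6 and |G| = 24.
By Lagrange, [G : H] = |G|/|H| = 24/6 = 4.

4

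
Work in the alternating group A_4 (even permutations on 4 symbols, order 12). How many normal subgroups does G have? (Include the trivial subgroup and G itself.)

3

G has 10 subgroups. Checking conjugation-invariance by order — order 1: 1/1 normal; order 2: 0/3 normal; order 3: 0/4 normal; order 4: 1/1 normal; order 12: 1/1 normal.
Total normal subgroups: 3.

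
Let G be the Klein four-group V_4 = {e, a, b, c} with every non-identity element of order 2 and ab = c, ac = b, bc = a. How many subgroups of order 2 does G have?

3

|G| = 4 and 2 | 4, so subgroups of order 2 are possible by Lagrange.
The subgroups of order 2 are: {e, a}; {e, b}; {e, c}.
So G has 3 subgroups of order 2.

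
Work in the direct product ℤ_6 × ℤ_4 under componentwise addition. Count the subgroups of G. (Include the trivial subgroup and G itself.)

16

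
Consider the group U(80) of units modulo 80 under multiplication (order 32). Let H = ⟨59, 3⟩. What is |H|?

|⟨59⟩| = 4 and |⟨3⟩| = 4, so |H| is a multiple of lcm(4, 4) = 4 and divides |G| = 32.
Closing under the operation: H = {1, 3, 9, 11, 17, 19, 27, 33, 41, 43, 49, 51, 57, 59, 67, 73}, so |H| = 16.

16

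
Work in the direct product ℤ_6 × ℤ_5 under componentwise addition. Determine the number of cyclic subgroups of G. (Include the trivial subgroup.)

8

Group the elements of G by the cyclic subgroup they generate; each cyclic subgroup of order d accounts for φ(d) elements.
Cyclic subgroups by order — order 1: 1; order 2: 1; order 3: 1; order 5: 1; order 6: 1; order 10: 1; order 15: 1; order 30: 1.
Total: 8.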